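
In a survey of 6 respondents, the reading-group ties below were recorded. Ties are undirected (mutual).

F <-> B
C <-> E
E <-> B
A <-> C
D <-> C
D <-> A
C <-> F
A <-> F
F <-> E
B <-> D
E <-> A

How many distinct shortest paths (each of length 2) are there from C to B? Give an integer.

3

The shortest distance is 2. The length-2 paths are: C–E–B; C–D–B; C–F–B.
That gives 3 distinct shortest paths.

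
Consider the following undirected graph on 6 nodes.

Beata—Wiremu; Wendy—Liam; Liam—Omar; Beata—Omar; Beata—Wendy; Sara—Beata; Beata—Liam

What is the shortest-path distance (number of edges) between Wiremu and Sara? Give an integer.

2

One shortest route is Wiremu – Beata – Sara, which uses 2 edges, and Wiremu and Sara are not directly tied, so nothing shorter exists. So d(Wiremu,Sara) = 2.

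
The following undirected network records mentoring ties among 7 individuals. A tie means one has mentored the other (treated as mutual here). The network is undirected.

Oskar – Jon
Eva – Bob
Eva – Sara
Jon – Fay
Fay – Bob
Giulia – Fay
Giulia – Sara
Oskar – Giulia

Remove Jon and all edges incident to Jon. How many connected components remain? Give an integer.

1

Jon's neighbors (Fay and Oskar) remain reachable from one another through other ties, so the rest of the network stays in one piece.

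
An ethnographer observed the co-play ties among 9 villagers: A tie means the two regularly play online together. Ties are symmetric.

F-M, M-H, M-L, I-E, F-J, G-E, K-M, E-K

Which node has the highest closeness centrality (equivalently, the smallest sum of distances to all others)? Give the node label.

Farness (sum of distances to all others) for each node — E:18, F:19, G:25, H:21, I:25, J:26, K:15, L:21, M:14.
The smallest farness is 14, for M, so M has the highest closeness.

M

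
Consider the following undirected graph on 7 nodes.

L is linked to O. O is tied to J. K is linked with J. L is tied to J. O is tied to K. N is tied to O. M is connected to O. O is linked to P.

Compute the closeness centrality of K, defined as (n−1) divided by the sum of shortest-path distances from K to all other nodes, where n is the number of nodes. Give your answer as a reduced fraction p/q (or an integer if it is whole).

3/5

Distances from K: J:1, L:2, M:2, N:2, O:1, P:2. Sum = 10.
n = 7, so closeness = 6/10 = 3/5.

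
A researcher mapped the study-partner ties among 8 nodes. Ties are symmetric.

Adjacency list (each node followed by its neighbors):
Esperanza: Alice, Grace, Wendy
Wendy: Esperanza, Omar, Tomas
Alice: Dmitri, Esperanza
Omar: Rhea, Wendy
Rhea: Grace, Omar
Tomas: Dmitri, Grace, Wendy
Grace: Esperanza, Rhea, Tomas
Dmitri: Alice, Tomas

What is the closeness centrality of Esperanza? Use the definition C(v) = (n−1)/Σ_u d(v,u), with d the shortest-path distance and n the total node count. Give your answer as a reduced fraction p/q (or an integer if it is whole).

7/11

Distances from Esperanza: Alice:1, Dmitri:2, Grace:1, Omar:2, Rhea:2, Tomas:2, Wendy:1. Sum = 11.
n = 8, so closeness = 7/11.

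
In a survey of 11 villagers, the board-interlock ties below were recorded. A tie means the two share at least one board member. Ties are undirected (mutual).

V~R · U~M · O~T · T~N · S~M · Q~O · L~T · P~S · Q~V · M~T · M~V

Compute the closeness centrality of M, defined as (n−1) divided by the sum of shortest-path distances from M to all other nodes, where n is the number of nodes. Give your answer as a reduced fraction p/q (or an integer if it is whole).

Distances from M: L:2, N:2, O:2, P:2, Q:2, R:2, S:1, T:1, U:1, V:1. Sum = 16.
n = 11, so closeness = 10/16 = 5/8.

5/8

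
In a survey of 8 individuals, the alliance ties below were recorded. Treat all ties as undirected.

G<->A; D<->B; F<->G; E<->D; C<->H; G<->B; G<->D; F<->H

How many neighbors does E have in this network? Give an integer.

1

E is directly tied to D. That is 1 neighbor, so the degree of E is 1.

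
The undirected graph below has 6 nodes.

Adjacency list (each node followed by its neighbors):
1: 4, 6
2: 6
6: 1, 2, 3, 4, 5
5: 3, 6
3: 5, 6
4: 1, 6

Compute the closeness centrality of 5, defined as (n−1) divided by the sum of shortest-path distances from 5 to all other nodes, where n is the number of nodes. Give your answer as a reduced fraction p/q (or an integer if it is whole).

5/8

Distances from 5: 1:2, 2:2, 3:1, 4:2, 6:1. Sum = 8.
n = 6, so closeness = 5/8.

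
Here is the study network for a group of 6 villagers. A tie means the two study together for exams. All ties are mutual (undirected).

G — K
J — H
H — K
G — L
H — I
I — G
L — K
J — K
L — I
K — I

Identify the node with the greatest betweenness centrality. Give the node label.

Unnormalized betweenness of each node: G:0, H:1/2, I:1, J:0, K:7/2, L:0.
K has the largest value, 7/2, making it the main broker — the node through which the most shortest paths run.

K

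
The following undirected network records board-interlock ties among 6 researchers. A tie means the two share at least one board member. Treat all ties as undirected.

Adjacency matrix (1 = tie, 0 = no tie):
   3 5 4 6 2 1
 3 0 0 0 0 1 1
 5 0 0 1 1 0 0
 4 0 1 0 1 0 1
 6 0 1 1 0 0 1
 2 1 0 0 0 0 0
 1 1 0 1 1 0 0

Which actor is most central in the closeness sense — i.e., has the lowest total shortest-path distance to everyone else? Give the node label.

1

Farness (sum of distances to all others) for each node — 1:7, 2:13, 3:9, 4:8, 5:11, 6:8.
The smallest farness is 7, for 1, so 1 has the highest closeness.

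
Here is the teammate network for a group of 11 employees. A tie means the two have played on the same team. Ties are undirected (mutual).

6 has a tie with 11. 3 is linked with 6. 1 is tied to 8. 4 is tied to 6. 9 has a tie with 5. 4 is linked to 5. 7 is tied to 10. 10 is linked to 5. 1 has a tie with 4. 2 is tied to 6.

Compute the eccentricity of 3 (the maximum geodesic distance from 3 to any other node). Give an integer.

5

Distances from 3: 1:3, 2:2, 4:2, 5:3, 6:1, 7:5, 8:4, 9:4, 10:4, 11:2.
The largest is 5 (to 7), so the eccentricity of 3 is 5.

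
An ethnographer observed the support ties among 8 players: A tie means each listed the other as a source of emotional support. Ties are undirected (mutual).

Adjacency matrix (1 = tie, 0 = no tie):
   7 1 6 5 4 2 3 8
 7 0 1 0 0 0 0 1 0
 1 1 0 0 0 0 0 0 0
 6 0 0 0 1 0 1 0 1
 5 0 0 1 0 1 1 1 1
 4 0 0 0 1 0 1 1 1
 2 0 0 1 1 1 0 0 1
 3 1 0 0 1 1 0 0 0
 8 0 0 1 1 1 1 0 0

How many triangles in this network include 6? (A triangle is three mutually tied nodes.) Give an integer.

6's neighbors: 2, 5, and 8.
Neighbor pairs that are themselves tied: 6–2–5; 6–2–8; 6–5–8. Each forms one triangle with 6, for 3 in total.

3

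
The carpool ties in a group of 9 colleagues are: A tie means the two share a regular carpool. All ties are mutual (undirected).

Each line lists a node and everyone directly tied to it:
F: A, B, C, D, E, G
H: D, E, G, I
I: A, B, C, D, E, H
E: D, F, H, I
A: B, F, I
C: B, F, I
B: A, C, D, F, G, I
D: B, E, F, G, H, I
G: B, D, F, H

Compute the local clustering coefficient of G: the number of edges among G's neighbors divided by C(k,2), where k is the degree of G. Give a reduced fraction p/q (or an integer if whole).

2/3

G's neighbors: B, D, F, and H (k = 4).
Possible neighbor pairs: C(4,2) = 6. Edges among them: B–D, B–F, D–F, D–H → e = 4.
Clustering(G) = 4/6 = 2/3.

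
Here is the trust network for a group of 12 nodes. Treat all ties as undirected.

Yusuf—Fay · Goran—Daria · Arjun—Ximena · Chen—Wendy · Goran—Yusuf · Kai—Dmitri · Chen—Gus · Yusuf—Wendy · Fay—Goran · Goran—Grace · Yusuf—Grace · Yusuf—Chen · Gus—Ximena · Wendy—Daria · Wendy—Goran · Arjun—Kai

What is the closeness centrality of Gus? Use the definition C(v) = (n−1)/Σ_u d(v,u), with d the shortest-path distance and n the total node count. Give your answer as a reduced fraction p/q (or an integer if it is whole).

11/27

Distances from Gus: Arjun:2, Chen:1, Daria:3, Dmitri:4, Fay:3, Goran:3, Grace:3, Kai:3, Wendy:2, Ximena:1, Yusuf:2. Sum = 27.
n = 12, so closeness = 11/27.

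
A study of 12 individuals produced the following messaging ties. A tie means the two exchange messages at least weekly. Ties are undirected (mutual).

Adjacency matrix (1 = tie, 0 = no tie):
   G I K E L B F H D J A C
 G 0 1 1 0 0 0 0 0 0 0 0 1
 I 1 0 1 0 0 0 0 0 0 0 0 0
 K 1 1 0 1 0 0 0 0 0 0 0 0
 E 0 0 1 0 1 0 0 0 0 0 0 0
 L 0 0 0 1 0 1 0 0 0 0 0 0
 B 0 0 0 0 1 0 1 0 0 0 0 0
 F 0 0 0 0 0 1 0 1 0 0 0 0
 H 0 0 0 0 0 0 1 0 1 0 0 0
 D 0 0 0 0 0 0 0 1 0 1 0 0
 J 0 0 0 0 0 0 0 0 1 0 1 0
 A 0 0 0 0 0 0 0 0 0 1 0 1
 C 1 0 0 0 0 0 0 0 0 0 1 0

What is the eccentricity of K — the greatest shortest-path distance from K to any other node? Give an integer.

Distances from K: A:3, B:3, C:2, D:5, E:1, F:4, G:1, H:5, I:1, J:4, L:2.
The largest is 5 (to D and H), so the eccentricity of K is 5.

5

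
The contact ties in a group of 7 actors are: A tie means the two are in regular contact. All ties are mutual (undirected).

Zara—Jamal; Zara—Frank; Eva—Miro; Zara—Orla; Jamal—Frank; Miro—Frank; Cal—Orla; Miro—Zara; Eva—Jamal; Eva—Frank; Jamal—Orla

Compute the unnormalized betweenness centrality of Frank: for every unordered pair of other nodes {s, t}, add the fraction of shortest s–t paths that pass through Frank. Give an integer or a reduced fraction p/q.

Pairs whose geodesics pass through Frank — Zara–Eva: 1/3; Jamal–Miro: 1/3.
All other pairs contribute 0.
Summing the contributions gives betweenness(Frank) = 2/3.

2/3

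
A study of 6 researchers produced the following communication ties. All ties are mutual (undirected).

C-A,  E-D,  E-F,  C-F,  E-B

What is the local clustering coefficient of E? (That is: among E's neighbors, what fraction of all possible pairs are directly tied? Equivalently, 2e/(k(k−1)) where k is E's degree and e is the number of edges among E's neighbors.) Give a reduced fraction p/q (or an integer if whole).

E's neighbors: B, D, and F (k = 3).
Possible neighbor pairs: C(3,2) = 3. Edges among them: none → e = 0.
Clustering(E) = 0/3 = 0.

0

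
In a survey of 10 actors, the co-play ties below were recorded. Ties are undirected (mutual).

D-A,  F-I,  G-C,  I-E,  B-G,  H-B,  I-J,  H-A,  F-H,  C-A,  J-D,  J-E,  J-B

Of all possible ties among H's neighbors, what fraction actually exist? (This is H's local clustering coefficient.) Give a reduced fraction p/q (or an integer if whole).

0

H's neighbors: A, B, and F (k = 3).
Possible neighbor pairs: C(3,2) = 3. Edges among them: none → e = 0.
Clustering(H) = 0/3 = 0.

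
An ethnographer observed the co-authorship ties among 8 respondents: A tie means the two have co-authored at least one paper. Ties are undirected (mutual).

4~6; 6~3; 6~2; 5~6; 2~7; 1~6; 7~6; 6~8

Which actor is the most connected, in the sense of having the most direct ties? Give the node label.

6

Degrees — 1:1, 2:2, 3:1, 4:1, 5:1, 6:7, 7:2, 8:1.
The maximum is 7, attained only by 6.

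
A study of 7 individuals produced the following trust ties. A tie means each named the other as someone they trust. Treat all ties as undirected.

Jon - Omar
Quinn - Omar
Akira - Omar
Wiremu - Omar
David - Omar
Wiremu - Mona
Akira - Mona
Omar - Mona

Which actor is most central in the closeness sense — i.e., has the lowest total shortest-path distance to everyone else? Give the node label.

Farness (sum of distances to all others) for each node — Akira:10, David:11, Jon:11, Mona:9, Omar:6, Quinn:11, Wiremu:10.
The smallest farness is 6, for Omar, so Omar has the highest closeness.

Omar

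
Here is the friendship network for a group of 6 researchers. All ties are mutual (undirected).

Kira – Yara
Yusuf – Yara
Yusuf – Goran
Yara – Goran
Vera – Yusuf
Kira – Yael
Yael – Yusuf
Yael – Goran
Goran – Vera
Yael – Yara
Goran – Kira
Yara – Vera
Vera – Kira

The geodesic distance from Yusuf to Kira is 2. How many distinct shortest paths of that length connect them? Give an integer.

4

The shortest distance is 2. The length-2 paths are: Yusuf–Vera–Kira; Yusuf–Yael–Kira; Yusuf–Goran–Kira; Yusuf–Yara–Kira.
That gives 4 distinct shortest paths.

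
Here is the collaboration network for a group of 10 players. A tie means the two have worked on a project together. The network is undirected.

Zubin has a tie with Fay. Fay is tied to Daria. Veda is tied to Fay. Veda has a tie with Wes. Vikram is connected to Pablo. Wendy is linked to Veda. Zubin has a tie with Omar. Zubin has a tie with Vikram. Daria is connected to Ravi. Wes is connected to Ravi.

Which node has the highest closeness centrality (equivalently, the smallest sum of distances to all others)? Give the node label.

Fay

Farness (sum of distances to all others) for each node — Daria:21, Fay:16, Omar:26, Pablo:32, Ravi:25, Veda:19, Vikram:24, Wendy:27, Wes:24, Zubin:18.
The smallest farness is 16, for Fay, so Fay has the highest closeness.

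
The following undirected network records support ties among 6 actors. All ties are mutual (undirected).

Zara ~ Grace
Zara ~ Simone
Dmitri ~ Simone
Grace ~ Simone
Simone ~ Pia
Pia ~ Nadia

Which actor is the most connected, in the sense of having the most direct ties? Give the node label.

Simone

Degrees — Dmitri:1, Grace:2, Nadia:1, Pia:2, Simone:4, Zara:2.
The maximum is 4, attained only by Simone.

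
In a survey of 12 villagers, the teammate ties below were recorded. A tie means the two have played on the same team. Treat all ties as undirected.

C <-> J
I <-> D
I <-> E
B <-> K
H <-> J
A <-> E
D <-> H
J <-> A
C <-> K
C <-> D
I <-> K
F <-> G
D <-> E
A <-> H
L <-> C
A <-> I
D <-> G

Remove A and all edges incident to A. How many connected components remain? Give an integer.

1

A's neighbors (E, H, I, and J) remain reachable from one another through other ties, so the rest of the network stays in one piece.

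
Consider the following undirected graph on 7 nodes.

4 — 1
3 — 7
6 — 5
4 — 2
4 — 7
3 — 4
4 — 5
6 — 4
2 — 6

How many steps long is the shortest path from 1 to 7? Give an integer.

One shortest route is 1 – 4 – 7, which uses 2 edges, and 1 and 7 are not directly tied, so nothing shorter exists. So d(1,7) = 2.

2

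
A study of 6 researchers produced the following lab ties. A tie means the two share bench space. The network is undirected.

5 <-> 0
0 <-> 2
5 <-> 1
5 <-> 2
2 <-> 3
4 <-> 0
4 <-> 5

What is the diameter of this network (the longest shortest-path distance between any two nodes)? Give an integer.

Eccentricity of each node (its greatest distance to any other): 0:2, 1:3, 2:2, 3:3, 4:3, 5:2.
The maximum eccentricity is 3, realized for instance by the pair 4–3 via 4 – 5 – 2 – 3. So the diameter is 3.

3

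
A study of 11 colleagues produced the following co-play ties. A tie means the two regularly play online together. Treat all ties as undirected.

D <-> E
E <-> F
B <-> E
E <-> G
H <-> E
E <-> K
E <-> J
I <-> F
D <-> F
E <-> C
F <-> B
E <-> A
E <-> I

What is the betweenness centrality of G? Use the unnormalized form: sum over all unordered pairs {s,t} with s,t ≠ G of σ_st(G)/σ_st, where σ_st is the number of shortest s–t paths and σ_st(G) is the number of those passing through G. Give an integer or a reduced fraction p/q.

No shortest path between any pair of other nodes passes through G.
Summing the contributions gives betweenness(G) = 0.

0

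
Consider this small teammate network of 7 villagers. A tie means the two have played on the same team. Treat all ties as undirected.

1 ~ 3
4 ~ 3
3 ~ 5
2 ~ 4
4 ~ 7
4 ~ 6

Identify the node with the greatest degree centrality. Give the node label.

Degrees — 1:1, 2:1, 3:3, 4:4, 5:1, 6:1, 7:1.
The maximum is 4, attained only by 4.

4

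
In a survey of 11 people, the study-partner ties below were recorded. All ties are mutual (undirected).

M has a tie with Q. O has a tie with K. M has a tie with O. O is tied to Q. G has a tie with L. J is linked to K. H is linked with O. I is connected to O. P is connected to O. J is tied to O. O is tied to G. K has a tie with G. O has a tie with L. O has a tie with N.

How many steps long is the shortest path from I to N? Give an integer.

2

One shortest route is I – O – N, which uses 2 edges, and I and N are not directly tied, so nothing shorter exists. So d(I,N) = 2.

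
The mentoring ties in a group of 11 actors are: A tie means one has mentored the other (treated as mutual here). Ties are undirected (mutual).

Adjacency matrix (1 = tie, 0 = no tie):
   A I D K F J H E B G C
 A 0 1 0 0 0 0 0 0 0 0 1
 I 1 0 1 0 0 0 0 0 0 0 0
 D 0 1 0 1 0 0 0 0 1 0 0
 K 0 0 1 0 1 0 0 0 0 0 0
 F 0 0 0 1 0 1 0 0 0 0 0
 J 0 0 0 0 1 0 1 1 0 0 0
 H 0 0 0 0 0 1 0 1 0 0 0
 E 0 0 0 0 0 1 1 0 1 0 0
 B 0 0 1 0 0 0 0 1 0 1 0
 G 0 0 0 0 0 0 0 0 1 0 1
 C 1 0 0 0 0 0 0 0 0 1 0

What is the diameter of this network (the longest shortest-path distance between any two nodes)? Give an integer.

Eccentricity of each node (its greatest distance to any other): A:5, B:3, C:5, D:3, E:4, F:5, G:4, H:5, I:4, J:5, K:4.
The maximum eccentricity is 5, realized for instance by the pair A–J via A – I – D – K – F – J. So the diameter is 5.

5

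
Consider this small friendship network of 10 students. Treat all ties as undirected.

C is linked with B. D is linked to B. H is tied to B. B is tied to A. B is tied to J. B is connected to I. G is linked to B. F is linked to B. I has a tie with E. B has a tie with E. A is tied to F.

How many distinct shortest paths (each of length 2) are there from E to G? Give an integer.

1

The shortest distance is 2, and the only length-2 path is E–B–G. So there is exactly 1 shortest path.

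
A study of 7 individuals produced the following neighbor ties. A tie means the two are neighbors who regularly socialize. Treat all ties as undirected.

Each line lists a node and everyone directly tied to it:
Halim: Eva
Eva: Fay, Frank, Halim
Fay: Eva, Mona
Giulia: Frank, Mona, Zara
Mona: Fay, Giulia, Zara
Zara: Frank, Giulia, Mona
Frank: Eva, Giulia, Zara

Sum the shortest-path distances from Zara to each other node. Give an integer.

Distances from Zara: Eva:2, Fay:2, Frank:1, Giulia:1, Halim:3, Mona:1.
Sum = 2 + 2 + 1 + 1 + 3 + 1 = 10.

10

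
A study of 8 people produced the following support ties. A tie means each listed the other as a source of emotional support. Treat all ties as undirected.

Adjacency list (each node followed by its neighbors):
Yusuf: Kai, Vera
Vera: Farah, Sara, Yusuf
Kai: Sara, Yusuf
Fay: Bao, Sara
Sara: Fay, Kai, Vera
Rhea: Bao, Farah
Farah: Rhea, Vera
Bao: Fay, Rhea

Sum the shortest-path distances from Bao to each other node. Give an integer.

Distances from Bao: Farah:2, Fay:1, Kai:3, Rhea:1, Sara:2, Vera:3, Yusuf:4.
Sum = 2 + 1 + 3 + 1 + 2 + 3 + 4 = 16.

16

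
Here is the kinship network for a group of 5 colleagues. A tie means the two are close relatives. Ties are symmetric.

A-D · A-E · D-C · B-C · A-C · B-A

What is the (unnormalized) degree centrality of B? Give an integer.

B is directly tied to A and C. That is 2 neighbors, so the degree of B is 2.

2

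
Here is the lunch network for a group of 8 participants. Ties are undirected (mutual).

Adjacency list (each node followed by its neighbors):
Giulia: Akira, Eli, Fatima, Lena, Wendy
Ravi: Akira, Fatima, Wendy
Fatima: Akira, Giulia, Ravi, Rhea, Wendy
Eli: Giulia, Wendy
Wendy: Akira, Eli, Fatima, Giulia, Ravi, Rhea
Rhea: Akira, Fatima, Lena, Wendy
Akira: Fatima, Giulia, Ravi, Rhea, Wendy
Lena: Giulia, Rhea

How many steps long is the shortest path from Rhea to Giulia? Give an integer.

2

One shortest route is Rhea – Akira – Giulia, which uses 2 edges, and Rhea and Giulia are not directly tied, so nothing shorter exists. So d(Rhea,Giulia) = 2.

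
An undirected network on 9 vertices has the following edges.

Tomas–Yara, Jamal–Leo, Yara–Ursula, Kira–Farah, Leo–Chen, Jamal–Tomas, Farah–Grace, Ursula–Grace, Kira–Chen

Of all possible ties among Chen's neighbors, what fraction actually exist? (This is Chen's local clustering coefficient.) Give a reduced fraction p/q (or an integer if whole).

Chen's neighbors: Kira and Leo (k = 2).
Possible neighbor pairs: C(2,2) = 1. Edges among them: none → e = 0.
Clustering(Chen) = 0/1.

0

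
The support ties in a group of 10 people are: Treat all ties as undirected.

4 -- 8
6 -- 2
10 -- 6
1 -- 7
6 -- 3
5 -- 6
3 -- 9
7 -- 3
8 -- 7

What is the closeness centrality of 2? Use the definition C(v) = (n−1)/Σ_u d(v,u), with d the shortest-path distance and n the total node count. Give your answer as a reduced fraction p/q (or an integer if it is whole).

9/26

Distances from 2: 1:4, 3:2, 4:5, 5:2, 6:1, 7:3, 8:4, 9:3, 10:2. Sum = 26.
n = 10, so closeness = 9/26.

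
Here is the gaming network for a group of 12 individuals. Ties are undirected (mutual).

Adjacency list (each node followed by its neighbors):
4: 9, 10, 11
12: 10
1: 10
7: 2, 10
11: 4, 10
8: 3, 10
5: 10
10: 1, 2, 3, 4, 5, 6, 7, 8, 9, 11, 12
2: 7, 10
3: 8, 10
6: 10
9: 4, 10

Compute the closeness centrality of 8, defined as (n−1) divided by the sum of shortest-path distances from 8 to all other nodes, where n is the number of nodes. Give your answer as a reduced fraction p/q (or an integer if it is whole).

11/20

Distances from 8: 1:2, 2:2, 3:1, 4:2, 5:2, 6:2, 7:2, 9:2, 10:1, 11:2, 12:2. Sum = 20.
n = 12, so closeness = 11/20.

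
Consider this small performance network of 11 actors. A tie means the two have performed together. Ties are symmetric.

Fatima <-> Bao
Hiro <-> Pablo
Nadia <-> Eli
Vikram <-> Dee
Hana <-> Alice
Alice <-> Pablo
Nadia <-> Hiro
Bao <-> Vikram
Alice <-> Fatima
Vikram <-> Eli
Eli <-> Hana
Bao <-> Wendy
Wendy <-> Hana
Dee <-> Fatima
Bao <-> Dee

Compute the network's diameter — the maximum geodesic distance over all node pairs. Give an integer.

Eccentricity of each node (its greatest distance to any other): Alice:3, Bao:4, Dee:4, Eli:3, Fatima:4, Hana:3, Hiro:4, Nadia:4, Pablo:4, Vikram:4, Wendy:4.
The maximum eccentricity is 4, realized for instance by the pair Vikram–Pablo via Vikram – Eli – Nadia – Hiro – Pablo. So the diameter is 4.

4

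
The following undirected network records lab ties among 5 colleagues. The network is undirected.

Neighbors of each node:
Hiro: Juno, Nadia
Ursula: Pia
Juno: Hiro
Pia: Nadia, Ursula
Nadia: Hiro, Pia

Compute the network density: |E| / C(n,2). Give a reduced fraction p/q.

2/5

There are 4 edges and 5 nodes, so the maximum possible is C(5,2) = 10.
Density = 4/10 = 2/5.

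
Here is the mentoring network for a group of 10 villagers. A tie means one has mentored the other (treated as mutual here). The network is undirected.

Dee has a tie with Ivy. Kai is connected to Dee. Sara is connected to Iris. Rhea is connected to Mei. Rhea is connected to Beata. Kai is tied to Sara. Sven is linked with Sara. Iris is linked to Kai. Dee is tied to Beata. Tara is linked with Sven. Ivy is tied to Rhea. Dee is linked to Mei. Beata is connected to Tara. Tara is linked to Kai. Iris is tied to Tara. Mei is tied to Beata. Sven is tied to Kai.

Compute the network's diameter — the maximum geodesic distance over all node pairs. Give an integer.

4

Eccentricity of each node (its greatest distance to any other): Beata:3, Dee:2, Iris:3, Ivy:3, Kai:3, Mei:3, Rhea:4, Sara:4, Sven:3, Tara:3.
The maximum eccentricity is 4, realized for instance by the pair Rhea–Sara via Rhea – Ivy – Dee – Kai – Sara. So the diameter is 4.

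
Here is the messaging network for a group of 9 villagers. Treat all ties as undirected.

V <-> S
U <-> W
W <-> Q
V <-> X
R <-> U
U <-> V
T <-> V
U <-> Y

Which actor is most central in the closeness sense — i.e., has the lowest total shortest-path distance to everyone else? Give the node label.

Farness (sum of distances to all others) for each node — Q:24, R:19, S:20, T:20, U:12, V:13, W:17, X:20, Y:19.
The smallest farness is 12, for U, so U has the highest closeness.

U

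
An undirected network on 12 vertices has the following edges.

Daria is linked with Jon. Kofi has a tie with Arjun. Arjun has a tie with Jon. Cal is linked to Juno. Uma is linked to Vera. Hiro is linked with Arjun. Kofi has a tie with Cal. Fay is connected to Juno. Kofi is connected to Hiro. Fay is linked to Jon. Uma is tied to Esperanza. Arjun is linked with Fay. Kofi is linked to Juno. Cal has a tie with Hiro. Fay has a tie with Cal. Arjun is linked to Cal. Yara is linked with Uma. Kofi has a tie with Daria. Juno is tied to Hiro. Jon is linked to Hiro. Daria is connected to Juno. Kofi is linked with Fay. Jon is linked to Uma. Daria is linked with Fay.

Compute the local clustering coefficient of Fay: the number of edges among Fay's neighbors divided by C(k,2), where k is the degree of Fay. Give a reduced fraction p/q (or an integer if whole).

Fay's neighbors: Arjun, Cal, Daria, Jon, Juno, and Kofi (k = 6).
Possible neighbor pairs: C(6,2) = 15. Edges among them: Arjun–Cal, Arjun–Jon, Arjun–Kofi, Cal–Juno, Cal–Kofi, Daria–Jon, Daria–Juno, Daria–Kofi, Juno–Kofi → e = 9.
Clustering(Fay) = 9/15 = 3/5.

3/5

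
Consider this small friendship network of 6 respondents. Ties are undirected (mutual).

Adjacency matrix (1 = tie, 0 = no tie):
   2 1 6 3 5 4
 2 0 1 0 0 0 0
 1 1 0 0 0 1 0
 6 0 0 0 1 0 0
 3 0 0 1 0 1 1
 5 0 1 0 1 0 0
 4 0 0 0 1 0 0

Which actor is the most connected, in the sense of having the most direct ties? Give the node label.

Degrees — 1:2, 2:1, 3:3, 4:1, 5:2, 6:1.
The maximum is 3, attained only by 3.

3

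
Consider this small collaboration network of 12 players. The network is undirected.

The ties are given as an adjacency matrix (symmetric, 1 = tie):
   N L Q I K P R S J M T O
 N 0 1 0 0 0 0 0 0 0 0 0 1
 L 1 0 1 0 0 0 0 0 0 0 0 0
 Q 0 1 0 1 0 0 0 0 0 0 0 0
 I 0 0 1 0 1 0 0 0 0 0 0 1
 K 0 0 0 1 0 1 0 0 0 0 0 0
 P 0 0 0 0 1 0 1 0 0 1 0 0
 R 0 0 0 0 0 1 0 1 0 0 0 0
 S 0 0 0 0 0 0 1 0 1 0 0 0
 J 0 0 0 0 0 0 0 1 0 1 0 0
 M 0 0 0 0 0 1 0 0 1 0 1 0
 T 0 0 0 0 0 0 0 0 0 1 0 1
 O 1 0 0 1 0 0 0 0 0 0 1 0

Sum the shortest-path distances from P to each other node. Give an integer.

25

Distances from P: I:2, J:2, K:1, L:4, M:1, N:4, O:3, Q:3, R:1, S:2, T:2.
Sum = 2 + 2 + 1 + 4 + 1 + 4 + 3 + 3 + 1 + 2 + 2 = 25.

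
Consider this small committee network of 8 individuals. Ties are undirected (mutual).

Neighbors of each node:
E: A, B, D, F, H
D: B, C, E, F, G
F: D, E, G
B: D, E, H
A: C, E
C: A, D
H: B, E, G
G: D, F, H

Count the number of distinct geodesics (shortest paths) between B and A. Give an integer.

The shortest distance is 2, and the only length-2 path is B–E–A. So there is exactly 1 shortest path.

1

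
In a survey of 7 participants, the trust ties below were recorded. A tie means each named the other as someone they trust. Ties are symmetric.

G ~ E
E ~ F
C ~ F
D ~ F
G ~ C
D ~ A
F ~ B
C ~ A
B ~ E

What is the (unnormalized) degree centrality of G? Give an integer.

2

G is directly tied to C and E. That is 2 neighbors, so the degree of G is 2.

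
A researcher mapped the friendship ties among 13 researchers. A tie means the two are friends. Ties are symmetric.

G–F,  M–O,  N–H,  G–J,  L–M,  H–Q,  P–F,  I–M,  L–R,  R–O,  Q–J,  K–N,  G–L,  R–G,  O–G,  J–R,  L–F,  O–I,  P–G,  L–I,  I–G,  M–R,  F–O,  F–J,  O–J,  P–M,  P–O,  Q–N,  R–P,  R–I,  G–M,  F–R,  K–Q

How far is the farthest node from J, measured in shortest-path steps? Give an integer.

2

Distances from J: F:1, G:1, H:2, I:2, K:2, L:2, M:2, N:2, O:1, P:2, Q:1, R:1.
The largest is 2 (to H, N, K, I, M, P, and L), so the eccentricity of J is 2.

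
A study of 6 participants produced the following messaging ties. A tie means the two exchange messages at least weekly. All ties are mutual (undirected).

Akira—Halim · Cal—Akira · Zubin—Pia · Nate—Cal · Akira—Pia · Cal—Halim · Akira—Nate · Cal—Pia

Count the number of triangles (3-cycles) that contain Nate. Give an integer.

Nate's neighbors: Akira and Cal.
Neighbor pairs that are themselves tied: Nate–Akira–Cal. Each forms one triangle with Nate, for 1 in total.

1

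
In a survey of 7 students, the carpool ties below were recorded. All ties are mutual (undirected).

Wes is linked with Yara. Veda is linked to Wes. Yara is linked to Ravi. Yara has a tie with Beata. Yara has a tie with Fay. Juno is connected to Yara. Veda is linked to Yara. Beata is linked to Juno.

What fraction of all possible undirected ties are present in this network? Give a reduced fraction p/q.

8/21

There are 8 edges and 7 nodes, so the maximum possible is C(7,2) = 21.
Density = 8/21.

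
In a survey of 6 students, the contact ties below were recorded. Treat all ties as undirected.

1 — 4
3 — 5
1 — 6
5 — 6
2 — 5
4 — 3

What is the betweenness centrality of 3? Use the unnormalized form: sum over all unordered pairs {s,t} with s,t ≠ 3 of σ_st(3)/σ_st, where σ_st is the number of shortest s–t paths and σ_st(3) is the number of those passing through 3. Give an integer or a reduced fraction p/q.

Pairs whose geodesics pass through 3 — 2–4: 1; 4–5: 1.
All other pairs contribute 0.
Summing the contributions gives betweenness(3) = 2.

2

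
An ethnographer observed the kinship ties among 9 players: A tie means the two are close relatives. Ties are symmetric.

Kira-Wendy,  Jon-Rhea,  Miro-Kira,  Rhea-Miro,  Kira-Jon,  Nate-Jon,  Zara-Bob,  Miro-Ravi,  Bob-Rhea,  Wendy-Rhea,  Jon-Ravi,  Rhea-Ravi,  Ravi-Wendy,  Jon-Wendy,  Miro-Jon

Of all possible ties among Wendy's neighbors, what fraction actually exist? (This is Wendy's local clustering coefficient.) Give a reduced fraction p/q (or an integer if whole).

2/3

Wendy's neighbors: Jon, Kira, Ravi, and Rhea (k = 4).
Possible neighbor pairs: C(4,2) = 6. Edges among them: Jon–Kira, Jon–Ravi, Jon–Rhea, Ravi–Rhea → e = 4.
Clustering(Wendy) = 4/6 = 2/3.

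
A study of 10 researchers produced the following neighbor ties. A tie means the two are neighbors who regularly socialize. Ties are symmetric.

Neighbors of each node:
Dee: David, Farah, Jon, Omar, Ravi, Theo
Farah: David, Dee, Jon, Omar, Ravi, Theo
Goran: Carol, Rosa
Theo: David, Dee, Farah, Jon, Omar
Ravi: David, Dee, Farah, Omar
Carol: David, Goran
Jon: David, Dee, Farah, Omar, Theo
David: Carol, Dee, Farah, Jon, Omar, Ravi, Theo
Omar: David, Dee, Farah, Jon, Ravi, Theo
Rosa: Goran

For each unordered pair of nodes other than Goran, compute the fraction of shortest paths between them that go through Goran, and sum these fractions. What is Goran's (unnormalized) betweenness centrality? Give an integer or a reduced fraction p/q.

Pairs whose geodesics pass through Goran — Carol–Rosa: 1; Rosa–Theo: 1; Rosa–Omar: 1; Rosa–Dee: 1; Rosa–Ravi: 1; Rosa–David: 1; Rosa–Farah: 1; Rosa–Jon: 1.
All other pairs contribute 0.
Summing the contributions gives betweenness(Goran) = 8.

8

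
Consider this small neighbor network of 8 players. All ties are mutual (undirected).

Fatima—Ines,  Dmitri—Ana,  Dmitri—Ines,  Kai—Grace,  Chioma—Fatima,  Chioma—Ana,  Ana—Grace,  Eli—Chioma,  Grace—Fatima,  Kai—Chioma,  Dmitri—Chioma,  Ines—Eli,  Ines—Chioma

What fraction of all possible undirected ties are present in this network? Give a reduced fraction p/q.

There are 13 edges and 8 nodes, so the maximum possible is C(8,2) = 28.
Density = 13/28.

13/28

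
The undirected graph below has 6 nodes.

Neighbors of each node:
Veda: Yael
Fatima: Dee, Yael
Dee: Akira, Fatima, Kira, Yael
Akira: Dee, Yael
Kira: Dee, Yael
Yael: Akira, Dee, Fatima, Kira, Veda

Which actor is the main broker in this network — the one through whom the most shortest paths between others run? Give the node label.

Unnormalized betweenness of each node: Akira:0, Dee:3/2, Fatima:0, Kira:0, Veda:0, Yael:11/2.
Yael has the largest value, 11/2, making it the main broker — the node through which the most shortest paths run.

Yael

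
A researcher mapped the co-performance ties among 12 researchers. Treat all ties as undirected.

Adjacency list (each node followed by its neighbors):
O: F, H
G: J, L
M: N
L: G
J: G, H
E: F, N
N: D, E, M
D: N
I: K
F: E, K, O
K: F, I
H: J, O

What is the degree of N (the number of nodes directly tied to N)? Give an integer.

N is directly tied to D, E, and M. That is 3 neighbors, so the degree of N is 3.

3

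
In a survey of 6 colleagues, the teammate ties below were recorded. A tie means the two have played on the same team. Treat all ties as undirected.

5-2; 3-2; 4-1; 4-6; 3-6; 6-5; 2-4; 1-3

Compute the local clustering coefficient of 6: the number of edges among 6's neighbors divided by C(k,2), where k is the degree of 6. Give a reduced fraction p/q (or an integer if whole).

0

6's neighbors: 3, 4, and 5 (k = 3).
Possible neighbor pairs: C(3,2) = 3. Edges among them: none → e = 0.
Clustering(6) = 0/3 = 0.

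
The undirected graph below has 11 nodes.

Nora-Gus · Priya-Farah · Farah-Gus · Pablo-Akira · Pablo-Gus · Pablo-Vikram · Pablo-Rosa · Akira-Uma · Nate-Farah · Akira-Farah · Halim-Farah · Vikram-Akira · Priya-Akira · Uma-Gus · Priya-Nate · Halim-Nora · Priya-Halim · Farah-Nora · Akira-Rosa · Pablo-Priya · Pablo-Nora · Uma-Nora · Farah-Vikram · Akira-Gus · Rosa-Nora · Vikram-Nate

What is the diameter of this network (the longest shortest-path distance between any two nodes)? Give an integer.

3

Eccentricity of each node (its greatest distance to any other): Akira:2, Farah:2, Gus:2, Halim:2, Nate:3, Nora:2, Pablo:2, Priya:2, Rosa:3, Uma:3, Vikram:2.
The maximum eccentricity is 3, realized for instance by the pair Rosa–Nate via Rosa – Akira – Priya – Nate. So the diameter is 3.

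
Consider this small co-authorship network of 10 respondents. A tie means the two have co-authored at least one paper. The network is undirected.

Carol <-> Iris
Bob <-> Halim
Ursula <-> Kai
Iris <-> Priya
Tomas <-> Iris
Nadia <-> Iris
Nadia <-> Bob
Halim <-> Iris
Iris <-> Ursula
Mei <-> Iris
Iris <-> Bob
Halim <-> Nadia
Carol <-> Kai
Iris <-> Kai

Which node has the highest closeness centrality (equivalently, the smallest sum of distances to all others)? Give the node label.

Iris

Farness (sum of distances to all others) for each node — Bob:15, Carol:16, Halim:15, Iris:9, Kai:15, Mei:17, Nadia:15, Priya:17, Tomas:17, Ursula:16.
The smallest farness is 9, for Iris, so Iris has the highest closeness.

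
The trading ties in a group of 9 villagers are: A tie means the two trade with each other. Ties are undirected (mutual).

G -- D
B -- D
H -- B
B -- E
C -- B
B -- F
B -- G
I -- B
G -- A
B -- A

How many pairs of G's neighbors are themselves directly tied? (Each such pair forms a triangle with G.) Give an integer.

G's neighbors: A, B, and D.
Neighbor pairs that are themselves tied: G–A–B; G–B–D. Each forms one triangle with G, for 2 in total.

2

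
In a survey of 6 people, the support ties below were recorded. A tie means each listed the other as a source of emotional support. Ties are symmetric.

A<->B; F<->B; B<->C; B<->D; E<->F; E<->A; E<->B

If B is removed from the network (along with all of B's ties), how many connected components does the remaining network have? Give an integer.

3

Without B, the remaining ties split the others into: {A, E, F}; {C}; {D}.
That's 3 separate components.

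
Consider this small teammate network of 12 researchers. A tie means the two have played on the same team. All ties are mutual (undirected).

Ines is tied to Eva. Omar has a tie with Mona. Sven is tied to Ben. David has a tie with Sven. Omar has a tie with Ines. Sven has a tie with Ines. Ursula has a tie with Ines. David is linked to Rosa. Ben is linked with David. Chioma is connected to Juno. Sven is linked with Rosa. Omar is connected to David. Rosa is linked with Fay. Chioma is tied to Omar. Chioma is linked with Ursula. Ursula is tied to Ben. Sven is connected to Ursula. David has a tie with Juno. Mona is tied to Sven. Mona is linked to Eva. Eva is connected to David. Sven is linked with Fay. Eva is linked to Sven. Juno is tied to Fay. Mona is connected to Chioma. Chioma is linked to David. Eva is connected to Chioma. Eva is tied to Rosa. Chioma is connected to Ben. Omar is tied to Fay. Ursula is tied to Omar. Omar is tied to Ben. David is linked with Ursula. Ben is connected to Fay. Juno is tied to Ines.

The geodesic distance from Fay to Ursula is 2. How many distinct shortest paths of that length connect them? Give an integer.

The shortest distance is 2. The length-2 paths are: Fay–Omar–Ursula; Fay–Sven–Ursula; Fay–Ben–Ursula.
That gives 3 distinct shortest paths.

3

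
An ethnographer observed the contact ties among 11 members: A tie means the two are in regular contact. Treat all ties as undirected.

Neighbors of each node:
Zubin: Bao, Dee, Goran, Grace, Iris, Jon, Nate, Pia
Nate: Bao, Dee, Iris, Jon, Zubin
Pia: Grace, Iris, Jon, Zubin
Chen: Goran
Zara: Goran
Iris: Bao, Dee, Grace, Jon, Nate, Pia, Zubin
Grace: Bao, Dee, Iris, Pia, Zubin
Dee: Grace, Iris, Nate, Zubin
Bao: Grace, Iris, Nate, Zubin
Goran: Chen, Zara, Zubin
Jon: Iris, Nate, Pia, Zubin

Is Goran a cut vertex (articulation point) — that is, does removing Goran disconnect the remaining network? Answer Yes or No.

Removing Goran leaves {Bao, Dee, Grace, Iris, Jon, Nate, Pia, and Zubin} with no path to {Chen}, so the network splits into 3 components. Goran is a cut vertex.

Yes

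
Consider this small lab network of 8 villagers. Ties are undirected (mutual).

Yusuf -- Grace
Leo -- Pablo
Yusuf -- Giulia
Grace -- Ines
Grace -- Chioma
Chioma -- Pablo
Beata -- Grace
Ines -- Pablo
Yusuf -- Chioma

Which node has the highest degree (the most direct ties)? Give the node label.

Degrees — Beata:1, Chioma:3, Giulia:1, Grace:4, Ines:2, Leo:1, Pablo:3, Yusuf:3.
The maximum is 4, attained only by Grace.

Grace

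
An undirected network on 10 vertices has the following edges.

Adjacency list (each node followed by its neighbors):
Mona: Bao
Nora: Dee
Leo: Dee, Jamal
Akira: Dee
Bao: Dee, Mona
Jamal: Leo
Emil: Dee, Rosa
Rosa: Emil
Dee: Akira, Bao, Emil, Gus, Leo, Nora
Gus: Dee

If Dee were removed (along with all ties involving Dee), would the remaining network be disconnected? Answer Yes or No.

Removing Dee leaves {Emil and Rosa} with no path to {Jamal and Leo}, so the network splits into 6 components. Dee is a cut vertex.

Yes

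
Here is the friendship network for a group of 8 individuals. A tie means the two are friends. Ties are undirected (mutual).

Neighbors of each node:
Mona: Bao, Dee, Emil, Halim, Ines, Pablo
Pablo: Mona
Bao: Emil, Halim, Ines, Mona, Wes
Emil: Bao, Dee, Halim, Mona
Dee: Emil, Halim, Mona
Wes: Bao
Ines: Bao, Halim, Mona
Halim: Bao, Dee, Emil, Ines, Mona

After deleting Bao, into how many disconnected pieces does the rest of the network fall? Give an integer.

Without Bao, the remaining ties split the others into: {Dee, Emil, Halim, Ines, Mona, Pablo}; {Wes}.
That's 2 separate components.

2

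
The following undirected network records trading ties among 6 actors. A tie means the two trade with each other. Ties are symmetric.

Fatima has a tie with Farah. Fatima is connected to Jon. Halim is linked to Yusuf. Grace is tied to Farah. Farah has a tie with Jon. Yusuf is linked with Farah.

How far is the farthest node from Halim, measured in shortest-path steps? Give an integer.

Distances from Halim: Farah:2, Fatima:3, Grace:3, Jon:3, Yusuf:1.
The largest is 3 (to Jon, Grace, and Fatima), so the eccentricity of Halim is 3.

3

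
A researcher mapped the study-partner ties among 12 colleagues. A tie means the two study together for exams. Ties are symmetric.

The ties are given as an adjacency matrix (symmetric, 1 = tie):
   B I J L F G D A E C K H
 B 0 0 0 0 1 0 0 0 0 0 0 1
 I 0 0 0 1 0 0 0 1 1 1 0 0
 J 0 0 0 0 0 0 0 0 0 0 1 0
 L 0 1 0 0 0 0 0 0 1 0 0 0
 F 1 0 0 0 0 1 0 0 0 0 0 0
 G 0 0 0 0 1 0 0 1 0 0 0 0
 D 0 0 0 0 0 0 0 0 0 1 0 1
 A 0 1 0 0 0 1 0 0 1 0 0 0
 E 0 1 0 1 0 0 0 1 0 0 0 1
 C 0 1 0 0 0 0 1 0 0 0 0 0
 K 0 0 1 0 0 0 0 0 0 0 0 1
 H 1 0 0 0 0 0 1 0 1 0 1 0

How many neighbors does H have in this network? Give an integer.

H is directly tied to B, D, E, and K. That is 4 neighbors, so the degree of H is 4.

4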